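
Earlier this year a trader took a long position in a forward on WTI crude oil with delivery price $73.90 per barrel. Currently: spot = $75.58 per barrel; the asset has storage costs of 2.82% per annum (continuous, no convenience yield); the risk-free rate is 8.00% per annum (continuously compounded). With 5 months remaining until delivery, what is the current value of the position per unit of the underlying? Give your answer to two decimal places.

Current fair forward for the remaining 5 months: F = S·e^((r + u)·T), (r + u) = 0.0800 + 0.0282 = 0.1082
F = 75.58 · e^(0.1082 × 5/12) = 75.58 × 1.046115 = 79.0654
Value of long forward = (F − K)·e^(−rT) = (79.0654 − 73.90) · e^(−0.0800·5/12)
= 5.1654 × 0.967216 = 5.00

$5.00 per barrel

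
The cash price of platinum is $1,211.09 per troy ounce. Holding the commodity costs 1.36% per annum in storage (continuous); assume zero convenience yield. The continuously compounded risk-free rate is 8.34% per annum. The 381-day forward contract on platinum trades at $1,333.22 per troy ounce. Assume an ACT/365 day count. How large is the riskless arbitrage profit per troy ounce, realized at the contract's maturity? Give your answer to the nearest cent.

Fair forward: F* = S·e^(carry·T), with carry = (r + u) = 0.0834 + 0.0136 = 0.0970
F* = 1211.09 · e^(0.0970 × 381/365) = 1211.09 · e^0.10125205 = 1211.09 × 1.10655551 = $1340.1383
Market $1333.22 < fair $1340.1383: forward underpriced → reverse cash-and-carry (short spot, go long the forward).
At maturity, profit = |F_mkt − F*| = |1333.22 − 1340.1383| = $6.92 per troy ounce

$6.92 per troy ounce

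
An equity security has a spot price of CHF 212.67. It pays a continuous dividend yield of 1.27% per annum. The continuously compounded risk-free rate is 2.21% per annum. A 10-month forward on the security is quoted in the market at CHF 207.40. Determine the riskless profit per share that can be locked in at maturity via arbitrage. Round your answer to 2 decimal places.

CHF 6.94 per share

Fair forward: F* = S·e^(carry·T), with carry = (r − q) = 0.0221 − 0.0127 = 0.0094
F* = 212.67 · e^(0.0094 × 10/12) = 212.67 · e^0.007833 = 212.67 × 1.007864 = CHF 214.3424
Market CHF 207.40 < fair CHF 214.3424: forward underpriced → reverse cash-and-carry (short spot, go long the forward).
At maturity, profit = |F_mkt − F*| = |207.40 − 214.3424| = CHF 6.94 per share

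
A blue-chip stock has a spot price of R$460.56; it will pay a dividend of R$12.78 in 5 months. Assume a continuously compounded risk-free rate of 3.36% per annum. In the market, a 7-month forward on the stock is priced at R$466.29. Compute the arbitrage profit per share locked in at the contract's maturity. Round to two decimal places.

R$9.47 per share

PV(dividends) I = 12.78·e^(−0.0336·5/12) = 12.6023
Fair forward F* = (S − I)·e^(rT) = (460.56 − 12.6023)·e^0.019600 = 447.9577 × 1.019793 = 456.8241
Market R$466.29 > fair 456.8241: forward overpriced → cash-and-carry (borrow at r, buy the stock and collect the dividends, short the forward).
Profit at T = |F_mkt − F*| = |466.29 − 456.8241| = R$9.47 per share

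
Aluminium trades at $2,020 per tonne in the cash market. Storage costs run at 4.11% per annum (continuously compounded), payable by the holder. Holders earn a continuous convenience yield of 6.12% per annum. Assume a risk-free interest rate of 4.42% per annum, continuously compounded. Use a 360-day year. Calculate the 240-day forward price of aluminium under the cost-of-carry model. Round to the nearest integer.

$2,053 per tonne

Net carry = r + u − y = 0.0442 + 0.0411 − 0.0612 = 0.0241
F = S·e^((r+u−y)T) = 2020 · e^(0.0241 × 240/360) = 2020 · e^0.016067
= 2020 × 1.016197 = $2,053 per tonne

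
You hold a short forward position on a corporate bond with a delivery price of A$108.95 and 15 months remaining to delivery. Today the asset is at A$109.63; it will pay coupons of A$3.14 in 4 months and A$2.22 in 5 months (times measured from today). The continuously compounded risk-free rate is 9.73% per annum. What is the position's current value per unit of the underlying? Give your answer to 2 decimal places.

PV(remaining coupons) I = 3.14·e^(−0.0973·4/12) + 2.22·e^(−0.0973·5/12) = 5.1716
Current forward F = (S − I)·e^(rT) = (109.63 − 5.1716)·e^(0.0973·15/12) = 104.4584 × 1.129331 = 117.9681
Value (long) = (F − K)·e^(−rT) = (117.9681 − 108.95) × 0.885480 = 7.9853
Short position value = −(long value) = -A$7.99

-A$7.99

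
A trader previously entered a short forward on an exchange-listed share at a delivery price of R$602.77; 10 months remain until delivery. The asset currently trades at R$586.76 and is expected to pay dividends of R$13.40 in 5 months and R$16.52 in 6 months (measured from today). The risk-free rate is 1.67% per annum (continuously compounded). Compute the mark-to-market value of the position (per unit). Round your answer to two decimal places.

R$37.37

PV(remaining dividends) I = 13.40·e^(−0.0167·5/12) + 16.52·e^(−0.0167·6/12) = 29.6897
Current forward F = (S − I)·e^(rT) = (586.76 − 29.6897)·e^(0.0167·10/12) = 557.0703 × 1.014014 = 564.8771
Value (long) = (F − K)·e^(−rT) = (564.8771 − 602.77) × 0.986180 = -37.3692
Short position value = −(long value) = R$37.37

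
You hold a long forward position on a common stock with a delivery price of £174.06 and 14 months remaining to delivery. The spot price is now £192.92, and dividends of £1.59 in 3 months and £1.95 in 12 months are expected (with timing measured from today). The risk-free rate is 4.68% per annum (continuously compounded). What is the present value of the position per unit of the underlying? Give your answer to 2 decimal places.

£24.68

PV(remaining dividends) I = 1.59·e^(−0.0468·3/12) + 1.95·e^(−0.0468·12/12) = 3.4323
Current forward F = (S − I)·e^(rT) = (192.92 − 3.4323)·e^(0.0468·14/12) = 189.4877 × 1.056118 = 200.1214
Value (long) = (F − K)·e^(−rT) = (200.1214 − 174.06) × 0.946864 = 24.6766
Value = £24.68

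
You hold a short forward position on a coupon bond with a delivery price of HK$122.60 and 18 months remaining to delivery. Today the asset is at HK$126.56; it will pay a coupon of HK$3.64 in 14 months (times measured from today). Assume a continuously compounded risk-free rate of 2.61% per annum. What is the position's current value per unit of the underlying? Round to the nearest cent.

-HK$5.14

PV(remaining coupons) I = 3.64·e^(−0.0261·14/12) = 3.5308
Current forward F = (S − I)·e^(rT) = (126.56 − 3.5308)·e^(0.0261·18/12) = 123.0292 × 1.039926 = 127.9413
Value (long) = (F − K)·e^(−rT) = (127.9413 − 122.60) × 0.961606 = 5.1362
Short position value = −(long value) = -HK$5.14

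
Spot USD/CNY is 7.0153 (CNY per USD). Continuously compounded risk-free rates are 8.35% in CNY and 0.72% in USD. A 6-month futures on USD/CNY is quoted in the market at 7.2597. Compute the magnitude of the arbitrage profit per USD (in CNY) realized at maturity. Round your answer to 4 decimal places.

Fair futures: F* = S·e^(carry·T), with carry = (r_CNY − r_USD) = 0.0835 − 0.0072 = 0.0763
F* = 7.0153 · e^(0.0763 × 6/12) = 7.0153 · e^0.038150 = 7.0153 × 1.038887 = 7.2881
Market 7.2597 < fair 7.2881: forward underpriced → reverse cash-and-carry (short spot, go long the forward).
At maturity, profit = |F_mkt − F*| = |7.2597 − 7.2881| = 0.0284 per USD (in CNY)

0.0284 per USD (in CNY)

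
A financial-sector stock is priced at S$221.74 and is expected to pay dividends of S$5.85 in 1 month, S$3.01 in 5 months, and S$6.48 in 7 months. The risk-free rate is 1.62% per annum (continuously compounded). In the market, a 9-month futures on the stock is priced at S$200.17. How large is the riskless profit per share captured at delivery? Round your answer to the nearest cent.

PV(dividends) I = 5.85·e^(−0.0162·1/12) + 3.01·e^(−0.0162·5/12) + 6.48·e^(−0.0162·7/12) = 15.2509
Fair futures F* = (S − I)·e^(rT) = (221.74 − 15.2509)·e^0.012150 = 206.4891 × 1.012224 = 209.0132
Market S$200.17 < fair 209.0132: forward underpriced → reverse cash-and-carry (short the stock, invest proceeds at r, pay the dividends, go long the forward).
Profit at T = |F_mkt − F*| = |200.17 − 209.0132| = S$8.84 per share

S$8.84 per share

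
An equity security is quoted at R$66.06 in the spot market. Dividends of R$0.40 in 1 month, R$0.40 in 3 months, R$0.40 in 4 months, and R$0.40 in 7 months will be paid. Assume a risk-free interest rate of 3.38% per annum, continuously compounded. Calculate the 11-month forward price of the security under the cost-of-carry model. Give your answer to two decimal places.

PV(dividends) I = 0.40·e^(−0.0338·1/12) + 0.40·e^(−0.0338·3/12) + 0.40·e^(−0.0338·4/12) + 0.40·e^(−0.0338·7/12)
I = 0.3989 + 0.3966 + 0.3955 + 0.3922 = 1.5832
F = (S − I)·e^(rT) = (66.06 − 1.5832) · e^(0.0338·11/12)
= 64.4768 · e^0.030983 = 64.4768 × 1.031468 = R$66.51

R$66.51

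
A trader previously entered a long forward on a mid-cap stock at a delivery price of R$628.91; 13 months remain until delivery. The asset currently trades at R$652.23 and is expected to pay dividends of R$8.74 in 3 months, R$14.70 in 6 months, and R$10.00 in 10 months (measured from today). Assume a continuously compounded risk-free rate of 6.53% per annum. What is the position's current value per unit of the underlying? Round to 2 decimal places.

PV(remaining dividends) I = 8.74·e^(−0.0653·3/12) + 14.70·e^(−0.0653·6/12) + 10.00·e^(−0.0653·10/12) = 32.2966
Current forward F = (S − I)·e^(rT) = (652.23 − 32.2966)·e^(0.0653·13/12) = 619.9334 × 1.073304 = 665.3770
Value (long) = (F − K)·e^(−rT) = (665.3770 − 628.91) × 0.931703 = 33.9764
Value = R$33.98

R$33.98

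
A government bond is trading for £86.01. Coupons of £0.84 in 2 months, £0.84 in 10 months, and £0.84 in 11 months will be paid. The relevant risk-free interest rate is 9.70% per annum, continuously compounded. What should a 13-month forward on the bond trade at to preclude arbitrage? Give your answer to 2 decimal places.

PV(coupons) I = 0.84·e^(−0.0970·2/12) + 0.84·e^(−0.0970·10/12) + 0.84·e^(−0.0970·11/12)
I = 0.8265 + 0.7748 + 0.7685 = 2.3698
F = (S − I)·e^(rT) = (86.01 − 2.3698) · e^(0.0970·13/12)
= 83.6402 · e^0.105083 = 83.6402 × 1.110803 = £92.91

£92.91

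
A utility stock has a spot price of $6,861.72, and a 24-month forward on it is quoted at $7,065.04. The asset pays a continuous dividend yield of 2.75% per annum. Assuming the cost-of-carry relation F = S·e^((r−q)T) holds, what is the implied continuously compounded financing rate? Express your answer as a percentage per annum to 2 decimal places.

4.21%

From F = S·e^((r−q)T): (r − q) = ln(F/S)/T
ln(7065.04/6861.72) = ln(1.029631) = 0.029200
(r − q) = 0.029200 / (24/12) = 0.014600
r = ln(F/S)/T + q = 0.014600 + 0.0275 = 0.042100
r = 4.21%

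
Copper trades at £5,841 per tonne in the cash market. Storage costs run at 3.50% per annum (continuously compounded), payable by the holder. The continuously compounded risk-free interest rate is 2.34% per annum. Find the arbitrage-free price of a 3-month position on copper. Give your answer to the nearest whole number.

£5,927 per tonne

Net carry = r + u − y = 0.0234 + 0.0350 − 0.0000 = 0.0584
F = S·e^((r+u−y)T) = 5841 · e^(0.0584 × 3/12) = 5841 · e^0.014600
= 5841 × 1.014707 = £5,927 per tonne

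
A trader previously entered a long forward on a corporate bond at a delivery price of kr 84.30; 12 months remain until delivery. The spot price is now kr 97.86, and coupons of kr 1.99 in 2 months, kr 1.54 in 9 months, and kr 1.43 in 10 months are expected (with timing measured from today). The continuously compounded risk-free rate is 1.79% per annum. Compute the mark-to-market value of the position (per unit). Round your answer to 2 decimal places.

kr 10.14

PV(remaining coupons) I = 1.99·e^(−0.0179·2/12) + 1.54·e^(−0.0179·9/12) + 1.43·e^(−0.0179·10/12) = 4.9124
Current forward F = (S − I)·e^(rT) = (97.86 − 4.9124)·e^(0.0179·12/12) = 92.9476 × 1.018061 = 94.6263
Value (long) = (F − K)·e^(−rT) = (94.6263 − 84.30) × 0.982259 = 10.1431
Value = kr 10.14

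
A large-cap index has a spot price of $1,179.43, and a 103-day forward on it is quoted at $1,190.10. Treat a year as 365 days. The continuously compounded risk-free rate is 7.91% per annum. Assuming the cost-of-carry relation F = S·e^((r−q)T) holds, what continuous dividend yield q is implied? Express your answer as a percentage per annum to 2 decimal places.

4.72%

From F = S·e^((r−q)T): (r − q) = ln(F/S)/T
ln(1190.10/1179.43) = ln(1.009047) = 0.009006
(r − q) = 0.009006 / (103/365) = 0.031914
q = r − ln(F/S)/T = 0.0791 − 0.031914 = 0.047186
q = 4.72%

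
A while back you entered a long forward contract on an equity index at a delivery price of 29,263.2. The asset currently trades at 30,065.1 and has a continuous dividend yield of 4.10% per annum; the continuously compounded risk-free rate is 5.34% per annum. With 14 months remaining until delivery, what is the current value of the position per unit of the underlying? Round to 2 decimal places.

Current fair forward for the remaining 14 months: F = S·e^((r − q)·T), (r − q) = 0.0534 − 0.0410 = 0.0124
F = 30065.1 · e^(0.0124 × 14/12) = 30065.1 × 1.01457182 = 30503.2032
Value of long forward = (F − K)·e^(−rT) = (30503.2032 − 29263.2) · e^(−0.0534·14/12)
= 1240.0032 × 0.93960096 = 1165.11

1165.11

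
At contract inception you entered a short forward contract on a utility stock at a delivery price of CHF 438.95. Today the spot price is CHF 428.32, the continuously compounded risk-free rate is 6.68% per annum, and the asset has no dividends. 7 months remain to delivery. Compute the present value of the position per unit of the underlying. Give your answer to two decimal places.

-CHF 6.15

Current fair forward for the remaining 7 months: F = S·e^(r·T), r = 0.0668
F = 428.32 · e^(0.0668 × 7/12) = 428.32 × 1.039736 = 445.3397
Value of long forward = (F − K)·e^(−rT) = (445.3397 − 438.95) · e^(−0.0668·7/12)
= 6.3897 × 0.961783 = 6.15
Short position value = −(long value) = -CHF 6.15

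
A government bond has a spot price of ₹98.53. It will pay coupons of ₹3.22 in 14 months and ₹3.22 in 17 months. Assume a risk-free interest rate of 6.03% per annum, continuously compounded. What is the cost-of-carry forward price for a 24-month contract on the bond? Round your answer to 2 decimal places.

₹104.44

PV(coupons) I = 3.22·e^(−0.0603·14/12) + 3.22·e^(−0.0603·17/12)
I = 3.0013 + 2.9564 = 5.9577
F = (S − I)·e^(rT) = (98.53 − 5.9577) · e^(0.0603·24/12)
= 92.5723 · e^0.120600 = 92.5723 × 1.128174 = ₹104.44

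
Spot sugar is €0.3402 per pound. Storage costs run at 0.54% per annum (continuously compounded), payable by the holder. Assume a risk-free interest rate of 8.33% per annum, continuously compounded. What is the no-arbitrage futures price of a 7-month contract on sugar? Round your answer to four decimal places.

€0.3583 per pound

Net carry = r + u − y = 0.0833 + 0.0054 − 0.0000 = 0.0887
F = S·e^((r+u−y)T) = 0.3402 · e^(0.0887 × 7/12) = 0.3402 · e^0.051742
= 0.3402 × 1.053104 = €0.3583 per pound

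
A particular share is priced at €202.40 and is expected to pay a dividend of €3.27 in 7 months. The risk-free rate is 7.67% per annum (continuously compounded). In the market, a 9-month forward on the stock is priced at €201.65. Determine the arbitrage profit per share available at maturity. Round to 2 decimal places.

€9.42 per share

PV(dividends) I = 3.27·e^(−0.0767·7/12) = 3.1269
Fair forward F* = (S − I)·e^(rT) = (202.40 − 3.1269)·e^0.057525 = 199.2731 × 1.059212 = 211.0725
Market €201.65 < fair 211.0725: forward underpriced → reverse cash-and-carry (short the stock, invest proceeds at r, pay the dividends, go long the forward).
Profit at T = |F_mkt − F*| = |201.65 − 211.0725| = €9.42 per share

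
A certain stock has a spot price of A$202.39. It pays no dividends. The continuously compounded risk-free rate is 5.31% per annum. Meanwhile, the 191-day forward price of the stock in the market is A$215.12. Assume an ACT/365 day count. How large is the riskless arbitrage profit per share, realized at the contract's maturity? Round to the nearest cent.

A$7.03 per share

Fair forward: F* = S·e^(carry·T), with carry = r = 0.0531
F* = 202.39 · e^(0.0531 × 191/365) = 202.39 · e^0.027787 = 202.39 × 1.028177 = A$208.0927
Market A$215.12 > fair A$208.0927: forward overpriced → cash-and-carry (buy spot, short the forward).
At maturity, profit = |F_mkt − F*| = |215.12 − 208.0927| = A$7.03 per share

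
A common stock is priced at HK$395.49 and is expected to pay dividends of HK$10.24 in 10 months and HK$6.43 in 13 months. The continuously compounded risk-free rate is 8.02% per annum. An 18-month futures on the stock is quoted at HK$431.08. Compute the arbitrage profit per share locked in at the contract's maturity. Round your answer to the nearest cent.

HK$2.48 per share

PV(dividends) I = 10.24·e^(−0.0802·10/12) + 6.43·e^(−0.0802·13/12) = 15.4729
Fair futures F* = (S − I)·e^(rT) = (395.49 − 15.4729)·e^0.120300 = 380.0171 × 1.127835 = 428.5966
Market HK$431.08 > fair 428.5966: forward overpriced → cash-and-carry (borrow at r, buy the stock and collect the dividends, short the forward).
Profit at T = |F_mkt − F*| = |431.08 − 428.5966| = HK$2.48 per share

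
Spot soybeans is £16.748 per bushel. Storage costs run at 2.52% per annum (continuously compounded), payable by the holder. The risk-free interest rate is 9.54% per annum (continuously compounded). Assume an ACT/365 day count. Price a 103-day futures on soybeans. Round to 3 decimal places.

Net carry = r + u − y = 0.0954 + 0.0252 − 0.0000 = 0.1206
F = S·e^((r+u−y)T) = 16.748 · e^(0.1206 × 103/365) = 16.748 · e^0.034032
= 16.748 × 1.034618 = £17.328 per bushel

£17.328 per bushel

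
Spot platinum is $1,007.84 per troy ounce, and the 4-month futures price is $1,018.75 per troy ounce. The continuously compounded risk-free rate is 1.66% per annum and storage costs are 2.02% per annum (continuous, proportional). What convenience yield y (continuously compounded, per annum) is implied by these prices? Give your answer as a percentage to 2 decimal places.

F = S·e^((r+u−y)T) ⇒ (r+u−y) = ln(F/S)/T
ln(1018.75/1007.84) = 0.010767; /T ⇒ 0.032301
y = r + u − ln(F/S)/T = 0.0166 + 0.0202 − 0.032301 = 0.004499
y = 0.45%

0.45%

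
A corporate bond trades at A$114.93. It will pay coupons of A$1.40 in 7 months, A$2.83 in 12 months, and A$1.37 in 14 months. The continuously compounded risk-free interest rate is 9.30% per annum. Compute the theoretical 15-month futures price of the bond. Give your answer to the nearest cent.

PV(coupons) I = 1.40·e^(−0.0930·7/12) + 2.83·e^(−0.0930·12/12) + 1.37·e^(−0.0930·14/12)
I = 1.3261 + 2.5787 + 1.2291 = 5.1339
F = (S − I)·e^(rT) = (114.93 − 5.1339) · e^(0.0930·15/12)
= 109.7961 · e^0.116250 = 109.7961 × 1.123277 = A$123.33

A$123.33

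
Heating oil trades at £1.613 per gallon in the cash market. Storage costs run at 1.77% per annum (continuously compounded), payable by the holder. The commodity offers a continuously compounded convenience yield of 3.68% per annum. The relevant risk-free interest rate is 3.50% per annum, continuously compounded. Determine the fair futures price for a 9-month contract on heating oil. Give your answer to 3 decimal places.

Net carry = r + u − y = 0.0350 + 0.0177 − 0.0368 = 0.0159
F = S·e^((r+u−y)T) = 1.613 · e^(0.0159 × 9/12) = 1.613 · e^0.011925
= 1.613 × 1.011996 = £1.632 per gallon

£1.632 per gallon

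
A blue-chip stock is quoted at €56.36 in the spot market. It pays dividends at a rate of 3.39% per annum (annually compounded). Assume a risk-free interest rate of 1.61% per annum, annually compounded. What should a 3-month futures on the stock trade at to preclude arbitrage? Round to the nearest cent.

F = S · (1+r)^T / (1+q)^T
= 56.36 × 1.004001 / 1.008369 = 56.36 × 0.995668
F = €56.12

€56.12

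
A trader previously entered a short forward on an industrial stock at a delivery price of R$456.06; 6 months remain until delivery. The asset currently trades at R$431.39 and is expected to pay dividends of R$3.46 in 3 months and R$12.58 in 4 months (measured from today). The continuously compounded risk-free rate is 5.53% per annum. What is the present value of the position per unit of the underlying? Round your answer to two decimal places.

R$28.00

PV(remaining dividends) I = 3.46·e^(−0.0553·3/12) + 12.58·e^(−0.0553·4/12) = 15.7627
Current forward F = (S − I)·e^(rT) = (431.39 − 15.7627)·e^(0.0553·6/12) = 415.6273 × 1.028036 = 427.2798
Value (long) = (F − K)·e^(−rT) = (427.2798 − 456.06) × 0.972729 = -27.9953
Short position value = −(long value) = R$28.00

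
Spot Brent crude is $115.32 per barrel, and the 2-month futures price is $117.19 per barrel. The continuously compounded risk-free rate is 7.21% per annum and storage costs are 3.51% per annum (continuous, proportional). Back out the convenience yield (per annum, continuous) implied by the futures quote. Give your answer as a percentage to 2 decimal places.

F = S·e^((r+u−y)T) ⇒ (r+u−y) = ln(F/S)/T
ln(117.19/115.32) = 0.016086; /T ⇒ 0.096516
y = r + u − ln(F/S)/T = 0.0721 + 0.0351 − 0.096516 = 0.010684
y = 1.07%

1.07%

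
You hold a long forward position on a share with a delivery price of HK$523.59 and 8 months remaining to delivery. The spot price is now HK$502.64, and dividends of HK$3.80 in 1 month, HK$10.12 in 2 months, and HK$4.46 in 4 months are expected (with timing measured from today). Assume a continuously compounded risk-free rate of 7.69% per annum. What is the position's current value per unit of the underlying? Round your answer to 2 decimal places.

-HK$12.90

PV(remaining dividends) I = 3.80·e^(−0.0769·1/12) + 10.12·e^(−0.0769·2/12) + 4.46·e^(−0.0769·4/12) = 18.1140
Current forward F = (S − I)·e^(rT) = (502.64 − 18.1140)·e^(0.0769·8/12) = 484.5260 × 1.052604 = 510.0140
Value (long) = (F − K)·e^(−rT) = (510.0140 − 523.59) × 0.950025 = -12.8975
Value = -HK$12.90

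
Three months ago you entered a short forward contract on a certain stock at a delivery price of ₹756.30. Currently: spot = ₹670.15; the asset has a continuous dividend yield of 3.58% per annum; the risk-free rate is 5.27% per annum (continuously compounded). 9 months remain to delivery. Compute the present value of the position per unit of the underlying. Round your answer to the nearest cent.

Current fair forward for the remaining 9 months: F = S·e^((r − q)·T), (r − q) = 0.0527 − 0.0358 = 0.0169
F = 670.15 · e^(0.0169 × 9/12) = 670.15 × 1.012756 = 678.6984
Value of long forward = (F − K)·e^(−rT) = (678.6984 − 756.30) · e^(−0.0527·9/12)
= -77.6016 × 0.961246 = -74.59
Short position value = −(long value) = ₹74.59

₹74.59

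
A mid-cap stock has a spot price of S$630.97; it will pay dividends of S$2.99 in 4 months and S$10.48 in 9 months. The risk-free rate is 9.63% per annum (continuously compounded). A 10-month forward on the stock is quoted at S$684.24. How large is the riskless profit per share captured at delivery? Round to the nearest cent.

S$14.25 per share

PV(dividends) I = 2.99·e^(−0.0963·4/12) + 10.48·e^(−0.0963·9/12) = 12.6453
Fair forward F* = (S − I)·e^(rT) = (630.97 − 12.6453)·e^0.080250 = 618.3247 × 1.083558 = 669.9907
Market S$684.24 > fair 669.9907: forward overpriced → cash-and-carry (borrow at r, buy the stock and collect the dividends, short the forward).
Profit at T = |F_mkt − F*| = |684.24 − 669.9907| = S$14.25 per share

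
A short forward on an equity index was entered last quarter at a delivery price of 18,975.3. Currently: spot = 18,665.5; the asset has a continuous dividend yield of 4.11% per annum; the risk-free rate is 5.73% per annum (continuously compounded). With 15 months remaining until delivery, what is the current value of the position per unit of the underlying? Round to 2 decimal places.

Current fair forward for the remaining 15 months: F = S·e^((r − q)·T), (r − q) = 0.0573 − 0.0411 = 0.0162
F = 18665.5 · e^(0.0162 × 15/12) = 18665.5 × 1.02045642 = 19047.3293
Value of long forward = (F − K)·e^(−rT) = (19047.3293 − 18975.3) · e^(−0.0573·15/12)
= 72.0293 × 0.93087991 = 67.05
Short position value = −(long value) = -67.05

-67.05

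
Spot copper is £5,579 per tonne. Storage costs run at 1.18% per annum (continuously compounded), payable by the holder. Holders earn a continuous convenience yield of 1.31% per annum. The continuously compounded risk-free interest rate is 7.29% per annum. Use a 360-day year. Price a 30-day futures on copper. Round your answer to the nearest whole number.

£5,612 per tonne

Net carry = r + u − y = 0.0729 + 0.0118 − 0.0131 = 0.0716
F = S·e^((r+u−y)T) = 5579 · e^(0.0716 × 30/360) = 5579 · e^0.005967
= 5579 × 1.005985 = £5,612 per tonne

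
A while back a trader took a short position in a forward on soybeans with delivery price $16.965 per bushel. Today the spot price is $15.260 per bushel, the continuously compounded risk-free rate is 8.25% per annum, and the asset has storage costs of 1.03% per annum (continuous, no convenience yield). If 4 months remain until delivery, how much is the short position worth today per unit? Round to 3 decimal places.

$1.192 per bushel

Current fair forward for the remaining 4 months: F = S·e^((r + u)·T), (r + u) = 0.0825 + 0.0103 = 0.0928
F = 15.260 · e^(0.0928 × 4/12) = 15.260 × 1.031417 = 15.7394
Value of long forward = (F − K)·e^(−rT) = (15.7394 − 16.965) · e^(−0.0825·4/12)
= -1.2256 × 0.972875 = -1.192
Short position value = −(long value) = $1.192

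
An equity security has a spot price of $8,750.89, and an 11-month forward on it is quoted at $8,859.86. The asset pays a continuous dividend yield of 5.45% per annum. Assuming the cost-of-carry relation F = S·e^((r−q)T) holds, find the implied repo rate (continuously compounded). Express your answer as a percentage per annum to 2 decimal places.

From F = S·e^((r−q)T): (r − q) = ln(F/S)/T
ln(8859.86/8750.89) = ln(1.012452) = 0.012375
(r − q) = 0.012375 / (11/12) = 0.013500
r = ln(F/S)/T + q = 0.013500 + 0.0545 = 0.068000
r = 6.80%

6.80%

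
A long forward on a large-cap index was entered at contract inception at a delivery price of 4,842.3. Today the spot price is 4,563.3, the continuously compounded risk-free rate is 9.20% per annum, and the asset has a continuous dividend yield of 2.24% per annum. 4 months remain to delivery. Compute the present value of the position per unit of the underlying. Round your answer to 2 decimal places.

-166.70

Current fair forward for the remaining 4 months: F = S·e^((r − q)·T), (r − q) = 0.0920 − 0.0224 = 0.0696
F = 4563.3 · e^(0.0696 × 4/12) = 4563.3 × 1.02347121 = 4670.4062
Value of long forward = (F − K)·e^(−rT) = (4670.4062 − 4842.3) · e^(−0.0920·4/12)
= -171.8938 × 0.96979879 = -166.70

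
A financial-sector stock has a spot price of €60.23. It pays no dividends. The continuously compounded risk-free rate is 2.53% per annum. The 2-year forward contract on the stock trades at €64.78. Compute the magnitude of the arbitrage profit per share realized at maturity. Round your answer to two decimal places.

€1.42 per share

Fair forward: F* = S·e^(carry·T), with carry = r = 0.0253
F* = 60.23 · e^(0.0253 × 2) = 60.23 · e^0.050600 = 60.23 × 1.051902 = €63.3561
Market €64.78 > fair €63.3561: forward overpriced → cash-and-carry (buy spot, short the forward).
At maturity, profit = |F_mkt − F*| = |64.78 − 63.3561| = €1.42 per share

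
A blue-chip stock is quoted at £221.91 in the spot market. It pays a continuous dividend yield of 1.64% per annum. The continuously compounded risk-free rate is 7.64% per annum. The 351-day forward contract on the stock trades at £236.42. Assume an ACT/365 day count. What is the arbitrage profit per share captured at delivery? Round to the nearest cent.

Fair forward: F* = S·e^(carry·T), with carry = (r − q) = 0.0764 − 0.0164 = 0.0600
F* = 221.91 · e^(0.0600 × 351/365) = 221.91 · e^0.057699 = 221.91 × 1.059396 = £235.0906
Market £236.42 > fair £235.0906: forward overpriced → cash-and-carry (buy spot, short the forward).
At maturity, profit = |F_mkt − F*| = |236.42 − 235.0906| = £1.33 per share

£1.33 per share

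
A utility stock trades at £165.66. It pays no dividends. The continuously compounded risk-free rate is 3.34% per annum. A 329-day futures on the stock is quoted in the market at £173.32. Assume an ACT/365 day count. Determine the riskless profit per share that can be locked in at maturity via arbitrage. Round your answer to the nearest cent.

Fair futures: F* = S·e^(carry·T), with carry = r = 0.0334
F* = 165.66 · e^(0.0334 × 329/365) = 165.66 · e^0.030106 = 165.66 × 1.030564 = £170.7232
Market £173.32 > fair £170.7232: forward overpriced → cash-and-carry (buy spot, short the forward).
At maturity, profit = |F_mkt − F*| = |173.32 − 170.7232| = £2.60 per share

£2.60 per share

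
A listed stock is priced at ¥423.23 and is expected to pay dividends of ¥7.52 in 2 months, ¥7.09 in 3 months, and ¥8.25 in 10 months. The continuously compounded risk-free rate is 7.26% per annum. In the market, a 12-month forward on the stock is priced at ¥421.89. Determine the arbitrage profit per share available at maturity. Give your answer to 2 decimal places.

PV(dividends) I = 7.52·e^(−0.0726·2/12) + 7.09·e^(−0.0726·3/12) + 8.25·e^(−0.0726·10/12) = 22.1577
Fair forward F* = (S − I)·e^(rT) = (423.23 − 22.1577)·e^0.072600 = 401.0723 × 1.075300 = 431.2730
Market ¥421.89 < fair 431.2730: forward underpriced → reverse cash-and-carry (short the stock, invest proceeds at r, pay the dividends, go long the forward).
Profit at T = |F_mkt − F*| = |421.89 − 431.2730| = ¥9.38 per share

¥9.38 per share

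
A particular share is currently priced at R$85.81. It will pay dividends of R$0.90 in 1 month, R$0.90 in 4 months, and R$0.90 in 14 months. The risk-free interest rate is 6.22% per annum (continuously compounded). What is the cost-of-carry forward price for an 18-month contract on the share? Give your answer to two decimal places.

PV(dividends) I = 0.90·e^(−0.0622·1/12) + 0.90·e^(−0.0622·4/12) + 0.90·e^(−0.0622·14/12)
I = 0.8953 + 0.8815 + 0.8370 = 2.6138
F = (S − I)·e^(rT) = (85.81 − 2.6138) · e^(0.0622·18/12)
= 83.1962 · e^0.093300 = 83.1962 × 1.097791 = R$91.33

R$91.33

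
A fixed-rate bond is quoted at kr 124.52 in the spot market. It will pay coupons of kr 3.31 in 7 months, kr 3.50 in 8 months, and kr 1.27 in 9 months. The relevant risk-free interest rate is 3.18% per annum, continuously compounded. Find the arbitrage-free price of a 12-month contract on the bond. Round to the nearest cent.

PV(coupons) I = 3.31·e^(−0.0318·7/12) + 3.50·e^(−0.0318·8/12) + 1.27·e^(−0.0318·9/12)
I = 3.2492 + 3.4266 + 1.2401 = 7.9159
F = (S − I)·e^(rT) = (124.52 − 7.9159) · e^(0.0318·12/12)
= 116.6041 · e^0.031800 = 116.6041 × 1.032311 = kr 120.37

kr 120.37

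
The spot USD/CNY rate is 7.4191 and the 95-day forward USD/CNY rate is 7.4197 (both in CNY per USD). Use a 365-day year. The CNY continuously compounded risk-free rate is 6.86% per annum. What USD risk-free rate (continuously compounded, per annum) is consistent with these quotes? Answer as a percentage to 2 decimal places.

6.83%

F = S·e^((r_CNY − r_USD)T) ⇒ r_USD = r_CNY − ln(F/S)/T
ln(7.4197/7.4191) = 0.000081; /(95/365) = 0.000311
r_USD = 0.0686 − 0.000311 = 0.068289
r_USD = 6.83%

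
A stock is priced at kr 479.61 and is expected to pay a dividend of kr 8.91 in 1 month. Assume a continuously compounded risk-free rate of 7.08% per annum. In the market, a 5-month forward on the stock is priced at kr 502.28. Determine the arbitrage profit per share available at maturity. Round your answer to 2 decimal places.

kr 17.43 per share

PV(dividends) I = 8.91·e^(−0.0708·1/12) = 8.8576
Fair forward F* = (S − I)·e^(rT) = (479.61 − 8.8576)·e^0.029500 = 470.7524 × 1.029939 = 484.8463
Market kr 502.28 > fair 484.8463: forward overpriced → cash-and-carry (borrow at r, buy the stock and collect the dividends, short the forward).
Profit at T = |F_mkt − F*| = |502.28 − 484.8463| = kr 17.43 per share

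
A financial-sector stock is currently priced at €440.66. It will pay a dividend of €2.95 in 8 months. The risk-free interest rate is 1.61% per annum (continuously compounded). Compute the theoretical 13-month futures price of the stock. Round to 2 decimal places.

PV(dividends) I = 2.95·e^(−0.0161·8/12)
I = 2.9185
F = (S − I)·e^(rT) = (440.66 − 2.9185) · e^(0.0161·13/12)
= 437.7415 · e^0.017442 = 437.7415 × 1.017595 = €445.44

€445.44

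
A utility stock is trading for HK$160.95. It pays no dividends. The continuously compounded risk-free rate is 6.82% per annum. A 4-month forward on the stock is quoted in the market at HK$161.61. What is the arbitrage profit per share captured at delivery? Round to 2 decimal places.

Fair forward: F* = S·e^(carry·T), with carry = r = 0.0682
F* = 160.95 · e^(0.0682 × 4/12) = 160.95 · e^0.022733 = 160.95 × 1.022993 = HK$164.6507
Market HK$161.61 < fair HK$164.6507: forward underpriced → reverse cash-and-carry (short spot, go long the forward).
At maturity, profit = |F_mkt − F*| = |161.61 − 164.6507| = HK$3.04 per share

HK$3.04 per share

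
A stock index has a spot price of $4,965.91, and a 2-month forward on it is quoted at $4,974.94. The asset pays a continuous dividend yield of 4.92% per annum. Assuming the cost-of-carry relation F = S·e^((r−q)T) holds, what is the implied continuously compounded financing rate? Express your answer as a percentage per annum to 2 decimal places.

From F = S·e^((r−q)T): (r − q) = ln(F/S)/T
ln(4974.94/4965.91) = ln(1.001818) = 0.001816
(r − q) = 0.001816 / (2/12) = 0.010896
r = ln(F/S)/T + q = 0.010896 + 0.0492 = 0.060096
r = 6.01%

6.01%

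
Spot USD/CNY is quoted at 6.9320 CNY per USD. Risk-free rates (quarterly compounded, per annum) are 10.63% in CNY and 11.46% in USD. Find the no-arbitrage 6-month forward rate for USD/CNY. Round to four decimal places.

6.9041

By covered interest parity, F = S · (1+r_CNY/4)^(4T) / (1+r_USD/4)^(4T)
= 6.9320 × 1.053856 / 1.058121 = 6.9320 × 0.995969
F = 6.9041 CNY per USD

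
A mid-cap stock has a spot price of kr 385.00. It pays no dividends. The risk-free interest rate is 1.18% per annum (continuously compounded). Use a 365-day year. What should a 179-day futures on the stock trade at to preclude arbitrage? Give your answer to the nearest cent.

kr 387.23

F = S·e^(rT) = 385.00 · e^(0.0118 × 179/365)
= 385.00 · e^0.005787 = 385.00 × 1.005804
F = kr 387.23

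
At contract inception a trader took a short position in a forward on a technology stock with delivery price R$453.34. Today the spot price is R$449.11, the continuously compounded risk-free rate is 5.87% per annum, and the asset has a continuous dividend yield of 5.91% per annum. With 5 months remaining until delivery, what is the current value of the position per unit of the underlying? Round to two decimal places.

Current fair forward for the remaining 5 months: F = S·e^((r − q)·T), (r − q) = 0.0587 − 0.0591 = -0.0004
F = 449.11 · e^(-0.0004 × 5/12) = 449.11 × 0.999833 = 449.0350
Value of long forward = (F − K)·e^(−rT) = (449.0350 − 453.34) · e^(−0.0587·5/12)
= -4.3050 × 0.975838 = -4.20
Short position value = −(long value) = R$4.20

R$4.20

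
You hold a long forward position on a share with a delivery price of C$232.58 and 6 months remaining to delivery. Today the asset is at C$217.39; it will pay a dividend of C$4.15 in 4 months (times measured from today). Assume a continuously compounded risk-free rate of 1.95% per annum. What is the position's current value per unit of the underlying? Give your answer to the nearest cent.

-C$17.06

PV(remaining dividends) I = 4.15·e^(−0.0195·4/12) = 4.1231
Current forward F = (S − I)·e^(rT) = (217.39 − 4.1231)·e^(0.0195·6/12) = 213.2669 × 1.009798 = 215.3565
Value (long) = (F − K)·e^(−rT) = (215.3565 − 232.58) × 0.990297 = -17.0564
Value = -C$17.06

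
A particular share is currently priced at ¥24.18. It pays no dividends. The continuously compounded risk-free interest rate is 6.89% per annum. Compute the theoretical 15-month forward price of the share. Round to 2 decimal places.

F = S·e^(rT) = 24.18 · e^(0.0689 × 15/12)
= 24.18 · e^0.086125 = 24.18 × 1.089943
F = ¥26.35

¥26.35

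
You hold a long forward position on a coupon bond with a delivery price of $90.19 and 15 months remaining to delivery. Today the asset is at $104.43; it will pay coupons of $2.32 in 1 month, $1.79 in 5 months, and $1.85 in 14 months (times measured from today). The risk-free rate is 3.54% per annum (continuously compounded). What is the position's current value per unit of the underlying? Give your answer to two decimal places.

PV(remaining coupons) I = 2.32·e^(−0.0354·1/12) + 1.79·e^(−0.0354·5/12) + 1.85·e^(−0.0354·14/12) = 5.8521
Current forward F = (S − I)·e^(rT) = (104.43 − 5.8521)·e^(0.0354·15/12) = 98.5779 × 1.045244 = 103.0380
Value (long) = (F − K)·e^(−rT) = (103.0380 − 90.19) × 0.956715 = 12.2919
Value = $12.29

$12.29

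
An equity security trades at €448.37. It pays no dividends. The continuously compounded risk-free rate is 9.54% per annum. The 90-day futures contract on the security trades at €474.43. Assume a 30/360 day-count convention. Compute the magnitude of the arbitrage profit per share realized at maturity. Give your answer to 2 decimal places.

Fair futures: F* = S·e^(carry·T), with carry = r = 0.0954
F* = 448.37 · e^(0.0954 × 90/360) = 448.37 · e^0.023850 = 448.37 × 1.024137 = €459.1923
Market €474.43 > fair €459.1923: forward overpriced → cash-and-carry (buy spot, short the forward).
At maturity, profit = |F_mkt − F*| = |474.43 − 459.1923| = €15.24 per share

€15.24 per share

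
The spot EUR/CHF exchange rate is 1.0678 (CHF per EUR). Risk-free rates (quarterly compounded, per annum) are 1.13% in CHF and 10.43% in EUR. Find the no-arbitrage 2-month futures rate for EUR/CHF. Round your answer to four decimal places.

By covered interest parity, F = S · (1+r_CHF/4)^(4T) / (1+r_EUR/4)^(4T)
= 1.0678 × 1.001882 / 1.017309 = 1.0678 × 0.984835
F = 1.0516 CHF per EUR

1.0516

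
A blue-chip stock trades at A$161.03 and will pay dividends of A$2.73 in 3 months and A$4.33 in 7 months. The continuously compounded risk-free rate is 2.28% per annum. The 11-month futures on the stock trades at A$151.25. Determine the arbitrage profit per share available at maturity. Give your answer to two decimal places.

PV(dividends) I = 2.73·e^(−0.0228·3/12) + 4.33·e^(−0.0228·7/12) = 6.9873
Fair futures F* = (S − I)·e^(rT) = (161.03 − 6.9873)·e^0.020900 = 154.0427 × 1.021120 = 157.2961
Market A$151.25 < fair 157.2961: forward underpriced → reverse cash-and-carry (short the stock, invest proceeds at r, pay the dividends, go long the forward).
Profit at T = |F_mkt − F*| = |151.25 − 157.2961| = A$6.05 per share

A$6.05 per share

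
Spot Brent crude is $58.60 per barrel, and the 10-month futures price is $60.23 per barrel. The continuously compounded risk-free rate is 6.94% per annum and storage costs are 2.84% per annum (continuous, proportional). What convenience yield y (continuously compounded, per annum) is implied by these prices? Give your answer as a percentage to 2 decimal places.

6.49%

F = S·e^((r+u−y)T) ⇒ (r+u−y) = ln(F/S)/T
ln(60.23/58.60) = 0.027436; /T ⇒ 0.032923
y = r + u − ln(F/S)/T = 0.0694 + 0.0284 − 0.032923 = 0.064877
y = 6.49%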